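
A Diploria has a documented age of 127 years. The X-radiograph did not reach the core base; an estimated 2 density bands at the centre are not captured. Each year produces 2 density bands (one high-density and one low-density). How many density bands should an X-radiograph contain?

252 density bands

With 2 density bands per year, 127 years would produce 127 × 2 = 254 density bands.
Subtracting the 2 density bands not captured gives 254 − 2 = 252 density bands in the record.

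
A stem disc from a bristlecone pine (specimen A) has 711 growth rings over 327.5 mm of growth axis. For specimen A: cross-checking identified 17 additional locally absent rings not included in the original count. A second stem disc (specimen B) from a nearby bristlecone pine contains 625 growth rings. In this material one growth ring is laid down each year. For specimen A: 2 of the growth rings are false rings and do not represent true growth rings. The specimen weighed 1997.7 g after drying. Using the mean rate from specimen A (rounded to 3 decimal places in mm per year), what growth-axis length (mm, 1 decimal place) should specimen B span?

281.9 mm

Specimen A: adjusted count: 711 − 2 + 17 = 726 growth rings.
A: 327.5 mm over 726 years gives 327.5 / 726 ≈ 0.451 mm per year.
B's length ≈ 0.451 × 625 = 281.9 mm.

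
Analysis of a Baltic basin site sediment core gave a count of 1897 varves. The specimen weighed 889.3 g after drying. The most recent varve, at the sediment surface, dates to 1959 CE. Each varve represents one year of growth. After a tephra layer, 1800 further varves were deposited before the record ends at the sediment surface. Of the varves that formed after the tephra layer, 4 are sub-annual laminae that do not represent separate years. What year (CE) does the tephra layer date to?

163 CE

1800 varves post-date the tephra layer.
1800 − 4 false = 1796 true varves after the tephra layer.
Counting back 1796 years from 1959 CE places the tephra layer in 1959 − 1796 = 163 CE.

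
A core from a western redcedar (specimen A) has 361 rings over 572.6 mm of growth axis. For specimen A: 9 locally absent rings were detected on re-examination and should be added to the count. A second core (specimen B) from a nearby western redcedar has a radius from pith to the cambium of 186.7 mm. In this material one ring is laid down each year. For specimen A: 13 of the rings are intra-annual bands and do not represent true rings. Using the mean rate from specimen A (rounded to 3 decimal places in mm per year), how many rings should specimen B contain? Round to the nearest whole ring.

Specimen A: adjusted count: 361 − 13 + 9 = 357 rings.
A: Extension rate ≈ 572.6 / 357 = 1.604 mm/yr.
For B, 186.7 / 1.604 = 116.40 years ≈ 116 rings.

116 rings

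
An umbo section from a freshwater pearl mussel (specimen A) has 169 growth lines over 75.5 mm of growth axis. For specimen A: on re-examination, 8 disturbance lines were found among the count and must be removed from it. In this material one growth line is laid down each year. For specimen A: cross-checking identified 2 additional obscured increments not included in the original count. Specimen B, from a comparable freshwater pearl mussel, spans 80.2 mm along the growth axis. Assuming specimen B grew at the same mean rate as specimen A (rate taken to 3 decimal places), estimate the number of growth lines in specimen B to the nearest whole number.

Specimen A: adjusted count: 169 − 8 + 2 = 163 growth lines.
A: 75.5 mm over 163 years gives 75.5 / 163 ≈ 0.463 mm/yr.
For B, 80.2 / 0.463 = 173.22 years ≈ 173 growth lines.

173 growth lines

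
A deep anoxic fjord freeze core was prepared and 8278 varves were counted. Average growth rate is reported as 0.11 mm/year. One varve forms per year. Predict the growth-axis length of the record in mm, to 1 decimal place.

910.6 mm

8278 years of growth are recorded.
8278 years at 0.11 mm/year gives 0.11 × 8278 = 910.6 mm.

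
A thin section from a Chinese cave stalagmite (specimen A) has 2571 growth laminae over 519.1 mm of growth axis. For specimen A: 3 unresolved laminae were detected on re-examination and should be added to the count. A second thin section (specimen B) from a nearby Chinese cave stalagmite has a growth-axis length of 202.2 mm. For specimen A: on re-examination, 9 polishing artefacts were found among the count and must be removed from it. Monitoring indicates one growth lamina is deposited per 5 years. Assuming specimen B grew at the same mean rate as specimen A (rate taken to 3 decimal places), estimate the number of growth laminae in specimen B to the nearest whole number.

Specimen A: after corrections the count is 2571 − 9 + 3 = 2565 growth laminae.
Specimen A: at 5 years per growth lamina, 2565 × 5 = 12825 years.
A: Mean rate = 519.1 mm / 12825 years ≈ 0.040 mm/year.
Specimen B: 202.2 mm / 0.040 mm per year = 5055.00 years; at 5 years per growth lamina that is 5055.00 / 5 ≈ 1011 growth laminae.

1011 growth laminae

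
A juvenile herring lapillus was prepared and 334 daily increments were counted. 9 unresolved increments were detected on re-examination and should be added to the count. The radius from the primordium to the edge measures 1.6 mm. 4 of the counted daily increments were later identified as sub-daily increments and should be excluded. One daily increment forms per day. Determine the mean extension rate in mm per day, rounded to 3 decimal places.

Adjusted count: 334 − 4 + 9 = 339 daily increments.
1.6 mm over 339 days gives 1.6 / 339 ≈ 0.005 mm per day.

0.005 mm per day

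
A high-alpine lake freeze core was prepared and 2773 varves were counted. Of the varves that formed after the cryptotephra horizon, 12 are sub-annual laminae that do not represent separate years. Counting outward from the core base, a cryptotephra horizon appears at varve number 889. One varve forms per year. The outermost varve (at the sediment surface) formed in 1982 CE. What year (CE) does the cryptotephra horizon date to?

The cryptotephra horizon sits at varve 889 from the core base, so 2773 − 889 = 1884 varves formed after it.
Removing the 12 false varves leaves 1884 − 12 = 1872 true varves beyond the cryptotephra horizon.
1982 − 1872 = 110 CE.

110 CE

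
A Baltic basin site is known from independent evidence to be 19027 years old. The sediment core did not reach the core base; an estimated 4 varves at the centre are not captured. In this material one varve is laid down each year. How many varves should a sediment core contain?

Expected varves over 19027 years: 19027.
19027 − 4 missed = 19023 varves expected in the prepared section.

19023 varves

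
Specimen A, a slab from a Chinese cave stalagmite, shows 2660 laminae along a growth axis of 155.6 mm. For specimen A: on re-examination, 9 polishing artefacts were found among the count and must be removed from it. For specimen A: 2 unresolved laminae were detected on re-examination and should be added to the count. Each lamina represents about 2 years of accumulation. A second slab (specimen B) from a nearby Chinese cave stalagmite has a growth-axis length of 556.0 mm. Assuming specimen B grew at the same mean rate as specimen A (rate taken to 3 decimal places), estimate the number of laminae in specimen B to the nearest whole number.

9586 laminae

Specimen A: true lamina count = 2660 − 9 + 2 = 2653.
Specimen A: 2653 laminae at 2 years each span 2653 × 2 = 5306 years.
A: Extension rate ≈ 155.6 / 5306 = 0.029 mm/year.
B spans 556.0 / 0.029 = 19172.41 years; at 2 years per lamina that is 19172.41 / 2 ≈ 9586 laminae.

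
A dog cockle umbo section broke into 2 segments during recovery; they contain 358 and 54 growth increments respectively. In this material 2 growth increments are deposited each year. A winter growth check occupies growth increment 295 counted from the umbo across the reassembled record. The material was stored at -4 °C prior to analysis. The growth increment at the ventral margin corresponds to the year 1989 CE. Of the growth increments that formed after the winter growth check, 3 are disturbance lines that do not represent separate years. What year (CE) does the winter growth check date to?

Total growth increments = 358 + 54 = 412.
The winter growth check sits at growth increment 295 from the umbo, so 412 − 295 = 117 growth increments formed after it.
Removing the 3 false growth increments leaves 117 − 3 = 114 true growth increments beyond the winter growth check.
114 growth increments at 2 per year is 114 / 2 = 57 years.
1989 − 57 = 1932 CE.

1932 CE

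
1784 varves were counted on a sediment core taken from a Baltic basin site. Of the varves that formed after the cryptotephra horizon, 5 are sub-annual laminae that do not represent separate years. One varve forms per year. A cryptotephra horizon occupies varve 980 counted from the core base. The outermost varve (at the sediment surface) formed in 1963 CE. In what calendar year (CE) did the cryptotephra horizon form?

1164 CE

Between varve 980 and the sediment surface there are 1784 − 980 = 804 varves.
Excluding 5 false varves: 804 − 5 = 799.
Counting back 799 years from 1963 CE places the cryptotephra horizon in 1963 − 799 = 1164 CE.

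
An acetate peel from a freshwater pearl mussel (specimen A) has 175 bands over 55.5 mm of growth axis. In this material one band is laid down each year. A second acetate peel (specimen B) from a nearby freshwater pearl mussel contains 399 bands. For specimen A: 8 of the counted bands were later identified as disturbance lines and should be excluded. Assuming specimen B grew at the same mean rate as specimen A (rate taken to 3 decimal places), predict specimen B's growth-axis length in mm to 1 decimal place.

132.5 mm

Specimen A: correcting the raw count gives 175 − 8 = 167 true bands.
A: Extension rate ≈ 55.5 / 167 = 0.332 mm/year.
B's length ≈ 0.332 × 399 = 132.5 mm.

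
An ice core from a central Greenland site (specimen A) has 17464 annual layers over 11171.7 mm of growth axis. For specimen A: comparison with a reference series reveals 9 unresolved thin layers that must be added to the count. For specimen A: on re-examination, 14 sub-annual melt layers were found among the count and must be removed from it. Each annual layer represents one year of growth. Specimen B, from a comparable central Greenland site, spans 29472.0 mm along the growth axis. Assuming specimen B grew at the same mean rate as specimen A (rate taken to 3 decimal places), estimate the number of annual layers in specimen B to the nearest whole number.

Specimen A: after corrections the count is 17464 − 14 + 9 = 17459 annual layers.
A: Mean rate = 11171.7 mm / 17459 years ≈ 0.640 mm/yr.
Specimen B: 29472.0 mm / 0.640 mm per year = 46050.00 years ≈ 46050 annual layers.

46050 annual layers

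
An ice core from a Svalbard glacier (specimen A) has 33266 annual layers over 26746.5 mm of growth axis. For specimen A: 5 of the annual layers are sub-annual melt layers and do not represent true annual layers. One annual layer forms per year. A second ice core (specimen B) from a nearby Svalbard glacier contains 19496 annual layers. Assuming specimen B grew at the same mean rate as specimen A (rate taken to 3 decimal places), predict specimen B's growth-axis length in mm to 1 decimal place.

Specimen A: adjusted count: 33266 − 5 = 33261 annual layers.
A: Mean rate = 26746.5 mm / 33261 years ≈ 0.804 mm/yr.
For B, 0.804 mm/year × 19496 years = 15674.8 mm.

15674.8 mm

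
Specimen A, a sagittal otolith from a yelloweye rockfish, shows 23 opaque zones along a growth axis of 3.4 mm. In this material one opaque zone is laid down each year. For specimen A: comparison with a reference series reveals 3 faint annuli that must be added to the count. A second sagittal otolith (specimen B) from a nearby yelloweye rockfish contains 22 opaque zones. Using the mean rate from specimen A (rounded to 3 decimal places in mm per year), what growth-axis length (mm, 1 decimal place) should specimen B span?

Specimen A: true opaque zone count = 23 + 3 = 26.
A: Mean rate = 3.4 mm / 26 years ≈ 0.131 mm/yr.
Length of B = 0.131 × 22 = 2.9 mm.

2.9 mm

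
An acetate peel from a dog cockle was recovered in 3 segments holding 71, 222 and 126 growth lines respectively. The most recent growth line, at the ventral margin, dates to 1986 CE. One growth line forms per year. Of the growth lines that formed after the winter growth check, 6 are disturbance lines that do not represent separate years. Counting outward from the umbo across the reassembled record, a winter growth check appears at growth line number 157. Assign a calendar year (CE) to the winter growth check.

Total growth lines = 71 + 222 + 126 = 419.
419 − 157 = 262 growth lines lie beyond the winter growth check toward the ventral margin.
Removing the 6 false growth lines leaves 262 − 6 = 256 true growth lines beyond the winter growth check.
1986 − 256 = 1730 CE.

1730 CE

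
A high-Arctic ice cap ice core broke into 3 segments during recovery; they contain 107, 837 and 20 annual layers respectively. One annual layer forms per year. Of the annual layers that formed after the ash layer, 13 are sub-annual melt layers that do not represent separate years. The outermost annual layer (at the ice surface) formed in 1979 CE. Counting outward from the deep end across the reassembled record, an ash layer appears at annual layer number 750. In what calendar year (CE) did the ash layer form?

1778 CE

Total annual layers = 107 + 837 + 20 = 964.
The ash layer sits at annual layer 750 from the deep end, so 964 − 750 = 214 annual layers formed after it.
214 − 13 false = 201 true annual layers after the ash layer.
The annual layer at the ice surface is 1979 CE, so the ash layer dates to 1979 − 201 = 1778 CE.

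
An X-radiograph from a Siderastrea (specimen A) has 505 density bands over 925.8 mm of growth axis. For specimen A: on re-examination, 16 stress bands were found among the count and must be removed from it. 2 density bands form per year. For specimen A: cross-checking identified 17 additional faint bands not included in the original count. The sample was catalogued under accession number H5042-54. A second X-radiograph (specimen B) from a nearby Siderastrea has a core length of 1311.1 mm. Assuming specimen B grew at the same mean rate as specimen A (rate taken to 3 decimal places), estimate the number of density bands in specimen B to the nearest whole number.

Specimen A: true density band count = 505 − 16 + 17 = 506.
Specimen A: 506 density bands at 2 per year is 506 / 2 = 253 years.
A: 925.8 mm over 253 years gives 925.8 / 253 ≈ 3.659 mm/yr.
Specimen B: 1311.1 mm / 3.659 mm per year = 358.32 years; at 2 density bands per year that is 358.32 × 2 ≈ 717 density bands.

717 density bands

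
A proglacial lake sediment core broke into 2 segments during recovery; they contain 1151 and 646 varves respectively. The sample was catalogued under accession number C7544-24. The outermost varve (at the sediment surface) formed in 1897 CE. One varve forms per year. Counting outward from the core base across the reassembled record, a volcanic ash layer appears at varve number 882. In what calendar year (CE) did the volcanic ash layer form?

982 CE

Total varves = 1151 + 646 = 1797.
The volcanic ash layer sits at varve 882 from the core base, so 1797 − 882 = 915 varves formed after it.
Counting back 915 years from 1897 CE places the volcanic ash layer in 1897 − 915 = 982 CE.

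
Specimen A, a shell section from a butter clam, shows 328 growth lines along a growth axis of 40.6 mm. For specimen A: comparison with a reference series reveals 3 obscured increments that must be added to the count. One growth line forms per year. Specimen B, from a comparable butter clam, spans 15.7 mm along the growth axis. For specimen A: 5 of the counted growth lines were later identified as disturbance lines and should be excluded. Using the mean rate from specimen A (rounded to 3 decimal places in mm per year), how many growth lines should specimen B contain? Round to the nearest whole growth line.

126 growth lines

Specimen A: true growth line count = 328 − 5 + 3 = 326.
A: 40.6 mm over 326 years gives 40.6 / 326 ≈ 0.125 mm per year.
Specimen B: 15.7 mm / 0.125 mm per year = 125.60 years ≈ 126 growth lines.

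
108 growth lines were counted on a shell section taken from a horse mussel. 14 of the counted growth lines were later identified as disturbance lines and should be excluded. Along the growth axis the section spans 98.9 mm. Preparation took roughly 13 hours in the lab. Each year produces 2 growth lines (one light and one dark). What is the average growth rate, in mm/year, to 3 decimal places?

2.104 mm/year

After corrections the count is 108 − 14 = 94 growth lines.
Dividing by 2 growth lines per year: 94 / 2 = 47 years.
98.9 mm over 47 years gives 98.9 / 47 ≈ 2.104 mm/year.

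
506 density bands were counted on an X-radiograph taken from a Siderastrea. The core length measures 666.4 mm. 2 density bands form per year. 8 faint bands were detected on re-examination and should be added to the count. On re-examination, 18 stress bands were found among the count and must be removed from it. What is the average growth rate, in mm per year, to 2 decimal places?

Correcting the raw count gives 506 − 18 + 8 = 496 true density bands.
Dividing by 2 density bands per year: 496 / 2 = 248 years.
Mean rate = 666.4 mm / 248 years ≈ 2.69 mm per year.

2.69 mm per year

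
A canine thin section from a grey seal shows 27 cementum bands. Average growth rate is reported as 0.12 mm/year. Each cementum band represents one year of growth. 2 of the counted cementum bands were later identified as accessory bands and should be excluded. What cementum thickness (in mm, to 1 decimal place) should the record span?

3.0 mm

After corrections the count is 27 − 2 = 25 cementum bands.
25 years at 0.12 mm/year gives 0.12 × 25 = 3.0 mm.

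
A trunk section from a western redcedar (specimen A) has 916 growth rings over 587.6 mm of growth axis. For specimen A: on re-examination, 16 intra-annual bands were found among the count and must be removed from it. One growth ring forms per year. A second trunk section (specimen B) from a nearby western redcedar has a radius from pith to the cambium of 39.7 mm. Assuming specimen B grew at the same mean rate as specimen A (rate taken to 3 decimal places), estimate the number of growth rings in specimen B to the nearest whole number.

Specimen A: after corrections the count is 916 − 16 = 900 growth rings.
A: Mean rate = 587.6 mm / 900 years ≈ 0.653 mm/yr.
Specimen B: 39.7 mm / 0.653 mm per year = 60.80 years ≈ 61 growth rings.

61 growth rings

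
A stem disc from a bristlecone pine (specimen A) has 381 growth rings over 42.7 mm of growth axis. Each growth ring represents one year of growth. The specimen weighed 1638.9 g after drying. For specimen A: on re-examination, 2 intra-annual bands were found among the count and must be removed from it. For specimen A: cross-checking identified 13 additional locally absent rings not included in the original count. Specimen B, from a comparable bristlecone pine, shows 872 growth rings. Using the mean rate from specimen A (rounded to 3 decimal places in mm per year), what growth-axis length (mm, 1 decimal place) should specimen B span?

Specimen A: true growth ring count = 381 − 2 + 13 = 392.
A: 42.7 mm over 392 years gives 42.7 / 392 ≈ 0.109 mm/year.
B's length ≈ 0.109 × 872 = 95.0 mm.

95.0 mm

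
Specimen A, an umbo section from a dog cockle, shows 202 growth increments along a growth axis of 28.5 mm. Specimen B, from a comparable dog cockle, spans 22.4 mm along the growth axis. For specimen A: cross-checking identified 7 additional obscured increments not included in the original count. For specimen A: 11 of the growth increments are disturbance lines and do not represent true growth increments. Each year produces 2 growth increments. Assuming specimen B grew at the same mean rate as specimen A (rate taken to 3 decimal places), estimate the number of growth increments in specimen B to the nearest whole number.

Specimen A: adjusted count: 202 − 11 + 7 = 198 growth increments.
Specimen A: dividing by 2 growth increments per year: 198 / 2 = 99 years.
A: Extension rate ≈ 28.5 / 99 = 0.288 mm/year.
For B, 22.4 / 0.288 = 77.78 years; at 2 growth increments per year that is 77.78 × 2 ≈ 156 growth increments.

156 growth increments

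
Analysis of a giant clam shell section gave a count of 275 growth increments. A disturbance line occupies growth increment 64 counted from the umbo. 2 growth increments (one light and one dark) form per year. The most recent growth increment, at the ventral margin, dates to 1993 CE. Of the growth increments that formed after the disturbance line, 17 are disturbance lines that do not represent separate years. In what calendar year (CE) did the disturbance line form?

The disturbance line sits at growth increment 64 from the umbo, so 275 − 64 = 211 growth increments formed after it.
211 − 17 false = 194 true growth increments after the disturbance line.
With 2 growth increments per year, 194 / 2 = 97 years.
1993 − 97 = 1896 CE.

1896 CE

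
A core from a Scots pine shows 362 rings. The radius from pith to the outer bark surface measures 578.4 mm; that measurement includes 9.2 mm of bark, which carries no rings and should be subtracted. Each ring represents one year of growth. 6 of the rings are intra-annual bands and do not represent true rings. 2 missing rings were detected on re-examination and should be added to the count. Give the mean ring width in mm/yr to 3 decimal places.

1.590 mm/yr

True ring count = 362 − 6 + 2 = 358.
Removing the 9.2 mm offcut leaves 578.4 − 9.2 = 569.2 mm.
Mean rate = 569.2 mm / 358 years ≈ 1.590 mm/yr.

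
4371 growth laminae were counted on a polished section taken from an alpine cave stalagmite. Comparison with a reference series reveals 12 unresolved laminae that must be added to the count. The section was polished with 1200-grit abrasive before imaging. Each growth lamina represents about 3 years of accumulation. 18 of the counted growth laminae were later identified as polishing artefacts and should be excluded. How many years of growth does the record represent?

After corrections the count is 4371 − 18 + 12 = 4365 growth laminae.
Multiplying by 3 years per growth lamina: 4365 × 3 = 13095 years.

13095 yr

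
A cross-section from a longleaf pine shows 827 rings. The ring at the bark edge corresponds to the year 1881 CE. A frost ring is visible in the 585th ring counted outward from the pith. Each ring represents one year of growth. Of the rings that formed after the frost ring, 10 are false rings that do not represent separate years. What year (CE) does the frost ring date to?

827 − 585 = 242 rings lie beyond the frost ring toward the bark edge.
Removing the 10 false rings leaves 242 − 10 = 232 true rings beyond the frost ring.
Counting back 232 years from 1881 CE places the frost ring in 1881 − 232 = 1649 CE.

1649 CE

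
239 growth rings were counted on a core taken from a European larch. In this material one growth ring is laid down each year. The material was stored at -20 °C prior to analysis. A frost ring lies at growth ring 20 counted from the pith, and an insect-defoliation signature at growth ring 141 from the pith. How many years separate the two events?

121 years

141 − 20 = 121 growth rings lie between the two events.
One growth ring per year makes the interval 121 years.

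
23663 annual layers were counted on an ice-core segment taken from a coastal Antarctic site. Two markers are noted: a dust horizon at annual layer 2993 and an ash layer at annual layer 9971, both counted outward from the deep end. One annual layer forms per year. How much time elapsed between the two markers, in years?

The two markers are separated by 9971 − 2993 = 6978 annual layers.
That is 6978 years at one annual layer per year.

6978 years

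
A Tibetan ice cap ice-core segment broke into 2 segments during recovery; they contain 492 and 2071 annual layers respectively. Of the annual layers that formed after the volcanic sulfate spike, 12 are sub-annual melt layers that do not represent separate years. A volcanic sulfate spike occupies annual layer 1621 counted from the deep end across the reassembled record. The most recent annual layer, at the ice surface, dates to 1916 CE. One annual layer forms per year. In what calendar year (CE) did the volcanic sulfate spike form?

Total annual layers = 492 + 2071 = 2563.
2563 − 1621 = 942 annual layers lie beyond the volcanic sulfate spike toward the ice surface.
Removing the 12 false annual layers leaves 942 − 12 = 930 true annual layers beyond the volcanic sulfate spike.
The annual layer at the ice surface is 1916 CE, so the volcanic sulfate spike dates to 1916 − 930 = 986 CE.

986 CE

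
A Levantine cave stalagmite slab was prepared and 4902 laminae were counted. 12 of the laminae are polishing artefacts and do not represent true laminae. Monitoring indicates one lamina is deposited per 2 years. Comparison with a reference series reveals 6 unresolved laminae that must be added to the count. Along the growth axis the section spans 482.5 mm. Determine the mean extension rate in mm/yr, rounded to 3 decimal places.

Adjusted count: 4902 − 12 + 6 = 4896 laminae.
Multiplying by 2 years per lamina: 4896 × 2 = 9792 years.
482.5 mm over 9792 years gives 482.5 / 9792 ≈ 0.049 mm/yr.

0.049 mm/yr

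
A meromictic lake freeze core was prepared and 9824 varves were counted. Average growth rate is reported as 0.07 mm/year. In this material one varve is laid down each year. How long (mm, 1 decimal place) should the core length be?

687.7 mm

9824 years of growth are recorded.
Predicted length = 0.07 mm/year × 9824 years = 687.7 mm.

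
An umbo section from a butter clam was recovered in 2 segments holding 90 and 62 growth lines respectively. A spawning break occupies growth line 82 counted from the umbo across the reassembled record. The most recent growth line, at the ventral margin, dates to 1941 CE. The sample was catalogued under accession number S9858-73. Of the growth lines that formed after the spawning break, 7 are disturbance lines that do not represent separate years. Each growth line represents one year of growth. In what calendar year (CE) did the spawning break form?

Total growth lines = 90 + 62 = 152.
Between growth line 82 and the ventral margin there are 152 − 82 = 70 growth lines.
Removing the 7 false growth lines leaves 70 − 7 = 63 true growth lines beyond the spawning break.
Counting back 63 years from 1941 CE places the spawning break in 1941 − 63 = 1878 CE.

1878 CE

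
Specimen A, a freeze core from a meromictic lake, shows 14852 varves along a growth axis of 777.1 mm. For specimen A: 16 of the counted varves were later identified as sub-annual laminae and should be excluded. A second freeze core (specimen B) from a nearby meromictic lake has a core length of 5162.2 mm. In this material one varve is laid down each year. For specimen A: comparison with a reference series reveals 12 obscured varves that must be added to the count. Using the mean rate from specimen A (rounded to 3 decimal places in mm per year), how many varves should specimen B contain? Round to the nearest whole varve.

99273 varves

Specimen A: adjusted count: 14852 − 16 + 12 = 14848 varves.
A: Mean rate = 777.1 mm / 14848 years ≈ 0.052 mm/yr.
Specimen B: 5162.2 mm / 0.052 mm per year = 99273.08 years ≈ 99273 varves.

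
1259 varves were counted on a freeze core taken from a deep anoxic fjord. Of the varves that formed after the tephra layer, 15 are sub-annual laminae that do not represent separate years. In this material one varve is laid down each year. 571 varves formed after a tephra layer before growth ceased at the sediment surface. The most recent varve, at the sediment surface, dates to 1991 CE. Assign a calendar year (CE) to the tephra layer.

1435 CE

There are 571 varves younger than the tephra layer.
Excluding 15 false varves: 571 − 15 = 556.
Counting back 556 years from 1991 CE places the tephra layer in 1991 − 556 = 1435 CE.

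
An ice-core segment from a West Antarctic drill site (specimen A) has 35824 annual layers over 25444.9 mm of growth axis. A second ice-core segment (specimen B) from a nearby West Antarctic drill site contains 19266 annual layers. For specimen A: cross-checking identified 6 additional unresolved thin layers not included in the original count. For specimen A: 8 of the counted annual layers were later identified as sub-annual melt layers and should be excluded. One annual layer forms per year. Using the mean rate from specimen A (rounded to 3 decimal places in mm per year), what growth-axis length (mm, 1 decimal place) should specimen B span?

Specimen A: adjusted count: 35824 − 8 + 6 = 35822 annual layers.
A: Mean rate = 25444.9 mm / 35822 years ≈ 0.710 mm per year.
For B, 0.710 mm/year × 19266 years = 13678.9 mm.

13678.9 mm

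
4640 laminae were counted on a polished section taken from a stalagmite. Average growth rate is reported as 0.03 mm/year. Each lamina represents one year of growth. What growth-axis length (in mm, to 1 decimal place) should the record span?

139.2 mm

4640 years of growth are recorded.
Length ≈ 0.03 × 4640 = 139.2 mm.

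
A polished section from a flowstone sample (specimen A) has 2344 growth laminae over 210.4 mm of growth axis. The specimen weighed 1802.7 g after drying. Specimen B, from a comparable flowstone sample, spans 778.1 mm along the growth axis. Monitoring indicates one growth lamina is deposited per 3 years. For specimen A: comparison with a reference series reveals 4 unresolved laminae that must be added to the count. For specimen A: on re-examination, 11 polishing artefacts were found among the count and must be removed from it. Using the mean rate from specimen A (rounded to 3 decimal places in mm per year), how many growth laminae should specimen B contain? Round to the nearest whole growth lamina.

Specimen A: correcting the raw count gives 2344 − 11 + 4 = 2337 true growth laminae.
Specimen A: at 3 years per growth lamina, 2337 × 3 = 7011 years.
A: 210.4 mm over 7011 years gives 210.4 / 7011 ≈ 0.030 mm/year.
Specimen B: 778.1 mm / 0.030 mm per year = 25936.67 years; at 3 years per growth lamina that is 25936.67 / 3 ≈ 8646 growth laminae.

8646 growth laminae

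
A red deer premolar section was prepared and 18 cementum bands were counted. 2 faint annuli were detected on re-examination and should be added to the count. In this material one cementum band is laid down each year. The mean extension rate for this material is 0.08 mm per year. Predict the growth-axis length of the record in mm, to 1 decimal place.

1.6 mm

After corrections the count is 18 + 2 = 20 cementum bands.
20 years at 0.08 mm/year gives 0.08 × 20 = 1.6 mm.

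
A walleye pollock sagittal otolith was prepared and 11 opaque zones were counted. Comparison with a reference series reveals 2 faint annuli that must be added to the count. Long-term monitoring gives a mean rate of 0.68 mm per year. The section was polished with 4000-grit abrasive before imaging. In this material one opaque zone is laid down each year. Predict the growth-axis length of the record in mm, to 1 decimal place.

True opaque zone count = 11 + 2 = 13.
Predicted length = 0.68 mm/year × 13 years = 8.8 mm.

8.8 mm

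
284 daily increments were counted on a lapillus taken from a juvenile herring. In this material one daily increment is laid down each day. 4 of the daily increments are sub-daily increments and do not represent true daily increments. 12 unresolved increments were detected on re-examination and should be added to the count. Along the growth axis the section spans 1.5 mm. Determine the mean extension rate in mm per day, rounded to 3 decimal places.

After corrections the count is 284 − 4 + 12 = 292 daily increments.
Extension rate ≈ 1.5 / 292 = 0.005 mm per day.

0.005 mm per day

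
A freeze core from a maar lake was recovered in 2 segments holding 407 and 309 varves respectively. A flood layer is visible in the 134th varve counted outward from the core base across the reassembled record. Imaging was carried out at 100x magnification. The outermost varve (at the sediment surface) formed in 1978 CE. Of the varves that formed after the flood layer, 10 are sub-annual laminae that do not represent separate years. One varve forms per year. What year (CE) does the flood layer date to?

1406 CE

Total varves = 407 + 309 = 716.
The flood layer sits at varve 134 from the core base, so 716 − 134 = 582 varves formed after it.
Removing the 10 false varves leaves 582 − 10 = 572 true varves beyond the flood layer.
1978 − 572 = 1406 CE.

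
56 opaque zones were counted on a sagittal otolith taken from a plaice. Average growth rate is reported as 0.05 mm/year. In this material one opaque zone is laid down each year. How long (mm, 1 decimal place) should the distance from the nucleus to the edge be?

56 years of growth are recorded.
Predicted length = 0.05 mm/year × 56 years = 2.8 mm.

2.8 mm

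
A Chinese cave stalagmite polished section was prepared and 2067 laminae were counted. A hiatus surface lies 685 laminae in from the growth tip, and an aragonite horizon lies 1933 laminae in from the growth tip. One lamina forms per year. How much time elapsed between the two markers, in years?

1933 − 685 = 1248 laminae lie between the two events.
That is 1248 years at one lamina per year.

1248 yr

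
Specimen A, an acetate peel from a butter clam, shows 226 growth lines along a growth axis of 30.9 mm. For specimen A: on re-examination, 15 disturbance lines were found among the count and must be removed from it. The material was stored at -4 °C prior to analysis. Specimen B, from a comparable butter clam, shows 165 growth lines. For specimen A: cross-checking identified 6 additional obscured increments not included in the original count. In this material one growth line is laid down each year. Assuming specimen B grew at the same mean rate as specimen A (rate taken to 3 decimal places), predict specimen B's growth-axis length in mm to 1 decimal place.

23.4 mm

Specimen A: true growth line count = 226 − 15 + 6 = 217.
A: Extension rate ≈ 30.9 / 217 = 0.142 mm/year.
Length of B = 0.142 × 165 = 23.4 mm.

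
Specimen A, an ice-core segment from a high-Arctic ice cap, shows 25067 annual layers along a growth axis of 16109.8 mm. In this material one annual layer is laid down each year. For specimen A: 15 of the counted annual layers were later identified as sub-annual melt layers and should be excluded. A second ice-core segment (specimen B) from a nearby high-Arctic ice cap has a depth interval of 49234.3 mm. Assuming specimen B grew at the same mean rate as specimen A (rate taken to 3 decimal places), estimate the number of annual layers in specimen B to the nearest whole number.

Specimen A: correcting the raw count gives 25067 − 15 = 25052 true annual layers.
A: 16109.8 mm over 25052 years gives 16109.8 / 25052 ≈ 0.643 mm per year.
For B, 49234.3 / 0.643 = 76569.67 years ≈ 76570 annual layers.

76570 annual layers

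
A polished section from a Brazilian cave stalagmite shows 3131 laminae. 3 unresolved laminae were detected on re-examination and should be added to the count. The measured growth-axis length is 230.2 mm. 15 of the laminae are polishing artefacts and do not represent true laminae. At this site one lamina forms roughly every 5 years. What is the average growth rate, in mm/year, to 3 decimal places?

0.015 mm/year

True lamina count = 3131 − 15 + 3 = 3119.
Multiplying by 5 years per lamina: 3119 × 5 = 15595 years.
Extension rate ≈ 230.2 / 15595 = 0.015 mm/year.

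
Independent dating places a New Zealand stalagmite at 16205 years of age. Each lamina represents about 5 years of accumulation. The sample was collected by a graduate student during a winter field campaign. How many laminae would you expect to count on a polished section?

3241 laminae

At 5 years per lamina, 16205 / 5 = 3241 laminae are expected.
So 3241 laminae should be present.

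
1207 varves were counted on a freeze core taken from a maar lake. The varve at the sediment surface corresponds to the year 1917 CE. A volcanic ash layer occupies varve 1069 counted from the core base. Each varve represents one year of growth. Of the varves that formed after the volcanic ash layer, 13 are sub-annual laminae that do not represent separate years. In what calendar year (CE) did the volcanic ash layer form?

1792 CE

1207 − 1069 = 138 varves lie beyond the volcanic ash layer toward the sediment surface.
Removing the 13 false varves leaves 138 − 13 = 125 true varves beyond the volcanic ash layer.
1917 − 125 = 1792 CE.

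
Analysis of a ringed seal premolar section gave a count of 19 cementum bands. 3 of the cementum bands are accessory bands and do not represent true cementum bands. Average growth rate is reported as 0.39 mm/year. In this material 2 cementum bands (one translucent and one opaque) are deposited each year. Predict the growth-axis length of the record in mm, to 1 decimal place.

3.1 mm

True cementum band count = 19 − 3 = 16.
With 2 cementum bands per year, 16 / 2 = 8 years.
Length ≈ 0.39 × 8 = 3.1 mm.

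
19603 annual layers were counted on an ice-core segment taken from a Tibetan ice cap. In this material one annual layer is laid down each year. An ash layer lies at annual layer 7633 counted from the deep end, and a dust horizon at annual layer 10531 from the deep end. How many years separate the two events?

2898 years

The two markers are separated by 10531 − 7633 = 2898 annual layers.
That is 2898 years at one annual layer per year.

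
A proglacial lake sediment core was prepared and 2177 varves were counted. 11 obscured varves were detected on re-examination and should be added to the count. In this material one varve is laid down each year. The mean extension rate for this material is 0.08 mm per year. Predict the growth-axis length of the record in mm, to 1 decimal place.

Adjusted count: 2177 + 11 = 2188 varves.
Length ≈ 0.08 × 2188 = 175.0 mm.

175.0 mm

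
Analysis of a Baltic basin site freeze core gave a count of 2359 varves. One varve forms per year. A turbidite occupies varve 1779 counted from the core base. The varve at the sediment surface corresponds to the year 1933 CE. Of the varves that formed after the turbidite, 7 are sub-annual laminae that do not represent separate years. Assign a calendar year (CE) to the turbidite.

1360 CE

The turbidite sits at varve 1779 from the core base, so 2359 − 1779 = 580 varves formed after it.
Removing the 7 false varves leaves 580 − 7 = 573 true varves beyond the turbidite.
1933 − 573 = 1360 CE.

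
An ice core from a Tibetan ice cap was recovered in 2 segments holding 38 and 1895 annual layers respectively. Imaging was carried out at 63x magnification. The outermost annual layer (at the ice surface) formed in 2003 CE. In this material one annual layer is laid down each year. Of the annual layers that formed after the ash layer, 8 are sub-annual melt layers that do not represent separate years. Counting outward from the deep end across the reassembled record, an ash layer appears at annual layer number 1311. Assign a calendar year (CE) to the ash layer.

1389 CE

Total annual layers = 38 + 1895 = 1933.
The ash layer sits at annual layer 1311 from the deep end, so 1933 − 1311 = 622 annual layers formed after it.
Excluding 8 false annual layers: 622 − 8 = 614.
The annual layer at the ice surface is 2003 CE, so the ash layer dates to 2003 − 614 = 1389 CE.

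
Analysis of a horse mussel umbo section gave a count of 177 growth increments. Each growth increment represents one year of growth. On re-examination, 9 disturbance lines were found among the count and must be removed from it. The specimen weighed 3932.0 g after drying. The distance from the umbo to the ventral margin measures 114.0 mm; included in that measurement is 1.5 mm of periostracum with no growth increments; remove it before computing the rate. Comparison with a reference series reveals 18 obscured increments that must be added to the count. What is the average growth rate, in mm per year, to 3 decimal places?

Correcting the raw count gives 177 − 9 + 18 = 186 true growth increments.
The growth record spans 114.0 − 1.5 = 112.5 mm.
Mean rate = 112.5 mm / 186 years ≈ 0.605 mm per year.

0.605 mm per year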